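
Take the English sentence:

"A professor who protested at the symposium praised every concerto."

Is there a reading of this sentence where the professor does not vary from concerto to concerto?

The paraphrase describes the scope ordering *a professor* > *every concerto*.
Nothing needs to raise for *a professor* > *every concerto*, so no island constraint is at stake.

Yes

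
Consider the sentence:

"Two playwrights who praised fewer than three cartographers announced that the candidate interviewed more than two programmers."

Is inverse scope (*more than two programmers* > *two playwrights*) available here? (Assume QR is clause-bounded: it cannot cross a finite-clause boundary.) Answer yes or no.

No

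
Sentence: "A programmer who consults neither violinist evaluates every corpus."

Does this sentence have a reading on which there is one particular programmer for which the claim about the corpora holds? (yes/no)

The paraphrase describes the scope ordering *a programmer* > *every corpus*.
Surface scope (*a programmer* > *every corpus*) is always derivable; islands only block QR, not in-situ interpretation.

Yes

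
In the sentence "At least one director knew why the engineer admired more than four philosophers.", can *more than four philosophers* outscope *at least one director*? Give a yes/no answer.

*more than four philosophers* occurs within the embedded question *why the engineer admired more than four philosophers*.
Embedded questions are wh-islands: a quantifier inside an indirect question cannot QR into the matrix clause.
So the wide-scope reading for *more than four philosophers* is blocked.
(Only the surface reading survives: one fixed director with respect to all the relevant philosophers.)

No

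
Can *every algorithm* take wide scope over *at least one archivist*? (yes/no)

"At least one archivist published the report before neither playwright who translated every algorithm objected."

No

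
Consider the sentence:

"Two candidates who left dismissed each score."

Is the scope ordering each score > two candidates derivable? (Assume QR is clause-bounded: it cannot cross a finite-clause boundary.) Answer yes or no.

*each score* is a matrix argument; only *two candidates* is modified by the relative clause *who left*, so the RC island is irrelevant to the target quantifier.
Ordinary QR to a clause-peripheral position gives the wide-scope LF for the lower DP.

Yes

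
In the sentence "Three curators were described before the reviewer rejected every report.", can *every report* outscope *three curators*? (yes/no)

No

The DP *every report* is contained in the adjunct clause *before the reviewer rejected every report*.
Adjunct clauses are scope islands: a quantifier inside an adjunct cannot raise into the matrix clause.
The inverse ordering *every report* > *three curators* is therefore underivable.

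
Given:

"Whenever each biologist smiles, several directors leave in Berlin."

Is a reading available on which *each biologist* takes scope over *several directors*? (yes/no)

No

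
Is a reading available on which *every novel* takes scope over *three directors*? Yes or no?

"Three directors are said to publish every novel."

*every novel* is the object of the infinitival complement of a raising predicate; raising infinitives are transparent for QR, so the two DPs are in effect clausemates.
Ordinary QR to a clause-peripheral position gives the wide-scope LF for the lower DP.

Yes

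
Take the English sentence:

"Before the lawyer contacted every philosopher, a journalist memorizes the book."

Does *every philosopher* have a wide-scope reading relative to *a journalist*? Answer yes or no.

No

Structurally, *every philosopher* is inside the adjunct clause *before the lawyer contacted every philosopher*.
The adjunct-island constraint bars QR out of an adverbial clause.
So *every philosopher* cannot raise to a position above *a journalist*.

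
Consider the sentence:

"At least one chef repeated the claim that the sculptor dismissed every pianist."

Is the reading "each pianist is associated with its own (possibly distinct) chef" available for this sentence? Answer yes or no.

The described interpretation is the *every pianist* > *at least one chef* scoping.
The DP *every pianist* is contained in the complex NP *the claim that the sculptor dismissed every pianist*.
The complex NP is opaque for QR — the quantifier is frozen inside the noun's complement.
*every pianist* is confined to the island and cannot take scope over *at least one chef*.

No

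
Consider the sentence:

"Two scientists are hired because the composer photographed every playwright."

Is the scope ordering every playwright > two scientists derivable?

No

*every playwright* occurs within the adjunct clause *because the composer photographed every playwright*.
Adjuncts are opaque for quantifier raising; a quantifier in an adjunct stays inside it.
*every playwright* > *two scientists* would require crossing that boundary, which is illicit.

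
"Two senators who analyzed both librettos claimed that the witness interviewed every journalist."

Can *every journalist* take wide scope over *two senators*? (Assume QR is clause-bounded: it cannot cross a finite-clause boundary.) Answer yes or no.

*every journalist* is embedded in the finite complement clause *that the witness interviewed every journalist*.
QR is clause-bounded, so the finite complement is a scope island for the embedded quantifier.
*every journalist* is confined to the island and cannot take scope over *two senators*.

No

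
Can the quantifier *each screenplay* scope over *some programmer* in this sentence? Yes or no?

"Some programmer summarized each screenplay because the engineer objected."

Neither queried DP is inside the adjunct, so the adjunct-island constraint does not apply.
Ordinary QR to a clause-peripheral position gives the wide-scope LF for the lower DP.

Yes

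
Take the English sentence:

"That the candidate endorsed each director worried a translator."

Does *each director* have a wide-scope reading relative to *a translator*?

Structurally, *each director* is inside the sentential subject *that the candidate endorsed each director*.
Sentential subjects are islands: a quantifier inside the subject clause cannot raise over the matrix predicate.
*each director* > *a translator* would require crossing that boundary, which is illicit.

No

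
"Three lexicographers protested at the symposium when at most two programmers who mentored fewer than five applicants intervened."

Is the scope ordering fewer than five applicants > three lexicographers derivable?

*fewer than five applicants* occurs within the relative clause *who mentored fewer than five applicants*, which is itself inside the adjunct *when at most two programmers who mentored fewer than five applicants intervened*.
Nested islands: the RC island is itself inside an adjunct island, so wide scope is doubly excluded.
There is no licit LF on which *fewer than five applicants* c-commands *three lexicographers*.

No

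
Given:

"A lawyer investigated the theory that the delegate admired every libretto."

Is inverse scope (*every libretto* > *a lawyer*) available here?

Structurally, *every libretto* is inside the complex NP *the theory that the delegate admired every libretto*.
A that-clause complement to a noun is an island; QR cannot cross the NP boundary.
So the wide-scope reading for *every libretto* is blocked.

No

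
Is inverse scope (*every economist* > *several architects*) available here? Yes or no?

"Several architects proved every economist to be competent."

Yes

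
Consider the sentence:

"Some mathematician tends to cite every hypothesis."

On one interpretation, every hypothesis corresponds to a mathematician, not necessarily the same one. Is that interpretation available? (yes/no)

Yes

The paraphrase describes the scope ordering *every hypothesis* > *some mathematician*.
Raising constructions are monoclausal for scope purposes; *every hypothesis* is not separated from *some mathematician* by any island.
QR within a single clause is free, so the lower quantifier may take scope over the higher one.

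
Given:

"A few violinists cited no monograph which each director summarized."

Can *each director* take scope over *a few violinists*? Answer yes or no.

No

Structurally, *each director* is inside the relative clause *which each director summarized* modifying *no monograph*.
Quantifiers inside a relative clause are trapped there; the RC boundary blocks QR.
*each director* > *a few violinists* would require crossing that boundary, which is illicit.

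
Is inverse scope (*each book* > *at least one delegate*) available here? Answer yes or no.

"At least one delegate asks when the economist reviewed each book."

*each book* occurs within the embedded question *when the economist reviewed each book*.
QR across an interrogative CP boundary is ruled out as a wh-island violation.
Hence only narrow scope for *each book* (under *at least one delegate*) survives.
(Only the surface reading survives: one fixed delegate with respect to all the relevant books.)

No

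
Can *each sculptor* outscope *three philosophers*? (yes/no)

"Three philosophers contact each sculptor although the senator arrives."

Yes

The adjunct clause does not contain *each sculptor*, which is the matrix object.
With no island boundary between them, the object can take inverse scope over the subject via ordinary QR within the clause.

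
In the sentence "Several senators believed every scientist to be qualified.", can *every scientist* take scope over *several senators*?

Yes

*every scientist* is an ECM subject; ECM complements are not islands, and the embedded quantifier may take matrix scope.
No island intervenes, so both surface and inverse scope are derivable.
The sentence is scopally ambiguous between *several senators* > *every scientist* and *every scientist* > *several senators*.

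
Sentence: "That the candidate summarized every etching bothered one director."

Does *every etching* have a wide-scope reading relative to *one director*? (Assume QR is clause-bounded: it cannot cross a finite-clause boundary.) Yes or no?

The DP *every etching* is contained in the sentential subject *that the candidate summarized every etching*.
Subjects — clausal subjects included — are islands for extraction, and QR is no exception.
The ordering *every etching* > *one director* is therefore underivable.

No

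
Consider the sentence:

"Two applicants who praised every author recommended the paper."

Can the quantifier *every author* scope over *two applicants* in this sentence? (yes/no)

No

The target quantifier *every author* is part of the relative clause *who praised every author*.
Quantifiers inside a relative clause are trapped there; the RC boundary blocks QR.
*every author* is confined to the island and cannot take scope over *two applicants*.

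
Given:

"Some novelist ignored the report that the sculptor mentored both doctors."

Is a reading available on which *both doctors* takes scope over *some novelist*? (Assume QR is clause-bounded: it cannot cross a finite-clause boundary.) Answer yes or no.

*both doctors* sits inside the complex NP *the report that the sculptor mentored both doctors*.
Since the clause is the complement of a nominal head, the CNPC blocks scope extraction.
So *both doctors* cannot raise high enough to outscope *some novelist*; only the surface ordering *some novelist* > *both doctors* is available.
(Only the surface reading survives: one fixed novelist with respect to all the relevant doctors.)

No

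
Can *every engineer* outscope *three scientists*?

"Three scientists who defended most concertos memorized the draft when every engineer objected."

No

*every engineer* occurs within the adjunct clause *when every engineer objected*.
Adjuncts are opaque for quantifier raising; a quantifier in an adjunct stays inside it.
There is no licit LF on which *every engineer* c-commands *three scientists*.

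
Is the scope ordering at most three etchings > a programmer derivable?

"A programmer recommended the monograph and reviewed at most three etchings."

The DP *at most three etchings* is contained in one conjunct of the coordinate structure (*reviewed at most three etchings*).
The Coordinate Structure Constraint blocks movement (including QR) out of a single conjunct.
So *at most three etchings* cannot raise high enough to outscope *a programmer*; only the surface ordering *a programmer* > *at most three etchings* is available.
(Only the surface reading survives: one fixed programmer with respect to all the relevant etchings.)

No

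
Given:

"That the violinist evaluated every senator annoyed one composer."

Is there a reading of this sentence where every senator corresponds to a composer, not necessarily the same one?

No

The paraphrase describes the scope ordering *every senator* > *one composer*.
*every senator* sits inside the sentential subject *that the violinist evaluated every senator*.
The Sentential Subject Constraint rules out raising the quantifier out of the that-clause subject.
*every senator* > *one composer* would require crossing that boundary, which is illicit.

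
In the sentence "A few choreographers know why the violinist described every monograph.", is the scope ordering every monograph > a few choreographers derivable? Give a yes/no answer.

The target quantifier *every monograph* is part of the embedded question *why the violinist described every monograph*.
QR across an interrogative CP boundary is ruled out as a wh-island violation.
*every monograph* > *a few choreographers* would require crossing that boundary, which is illicit.

No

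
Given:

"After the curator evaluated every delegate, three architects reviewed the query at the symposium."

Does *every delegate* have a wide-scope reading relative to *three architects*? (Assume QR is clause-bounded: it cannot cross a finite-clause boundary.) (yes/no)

The DP *every delegate* is contained in the adjunct clause *after the curator evaluated every delegate*.
Scope out of an adjunct clause is unavailable: QR respects the adjunct-island constraint.
So *every delegate* cannot raise to a position above *three architects*.

No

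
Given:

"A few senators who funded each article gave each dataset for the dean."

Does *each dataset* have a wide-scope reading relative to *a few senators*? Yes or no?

Yes

The relative clause *who funded each article* modifies *a few senators*, but *each dataset* is not inside that relative clause — it is an argument of the matrix verb.
QR within a single clause is free, so the lower quantifier may take scope over the higher one.
The sentence is scopally ambiguous between *a few senators* > *each dataset* and *each dataset* > *a few senators*.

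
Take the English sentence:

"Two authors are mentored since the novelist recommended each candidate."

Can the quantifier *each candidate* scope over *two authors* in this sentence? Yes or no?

*each candidate* occurs within the adjunct clause *since the novelist recommended each candidate*.
Adjuncts are opaque for quantifier raising; a quantifier in an adjunct stays inside it.
So *each candidate* cannot raise high enough to outscope *two authors*; only the surface ordering *two authors* > *each candidate* is available.

No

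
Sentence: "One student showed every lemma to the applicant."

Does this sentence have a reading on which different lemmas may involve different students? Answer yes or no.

Yes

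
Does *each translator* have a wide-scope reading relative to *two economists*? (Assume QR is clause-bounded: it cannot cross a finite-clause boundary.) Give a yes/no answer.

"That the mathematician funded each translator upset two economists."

The target quantifier *each translator* is part of the sentential subject *that the mathematician funded each translator*.
The Sentential Subject Constraint rules out raising the quantifier out of the that-clause subject.
*each translator* is confined to the island and cannot take scope over *two economists*.

No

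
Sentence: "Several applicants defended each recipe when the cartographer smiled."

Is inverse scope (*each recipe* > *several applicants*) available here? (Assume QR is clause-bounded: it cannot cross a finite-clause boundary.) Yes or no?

Neither queried DP is inside the adjunct, so the adjunct-island constraint does not apply.
Ordinary QR to a clause-peripheral position gives the wide-scope LF for the lower DP.
Both orderings are possible: *several applicants* > *each recipe* and *each recipe* > *several applicants*.

Yes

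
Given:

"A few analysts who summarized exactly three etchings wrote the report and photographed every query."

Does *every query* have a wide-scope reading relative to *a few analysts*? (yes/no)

No

*every query* occurs within one conjunct of the coordinate structure (*photographed every query*).
Asymmetric QR out of one conjunct violates the Coordinate Structure Constraint.
So the wide-scope reading for *every query* is blocked.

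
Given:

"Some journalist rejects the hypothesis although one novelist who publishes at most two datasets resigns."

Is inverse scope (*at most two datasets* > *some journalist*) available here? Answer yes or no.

No

Structurally, *at most two datasets* is inside the relative clause *who publishes at most two datasets*, which is itself inside the adjunct *although one novelist who publishes at most two datasets resigns*.
Nested islands: the RC island is itself inside an adjunct island, so wide scope is doubly excluded.
The inverse ordering *at most two datasets* > *some journalist* is therefore underivable.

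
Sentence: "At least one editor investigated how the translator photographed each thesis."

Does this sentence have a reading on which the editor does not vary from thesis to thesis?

Yes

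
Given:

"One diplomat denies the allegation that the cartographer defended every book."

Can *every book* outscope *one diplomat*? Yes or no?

No

The target quantifier *every book* is part of the complex NP *the allegation that the cartographer defended every book*.
The Complex NP Constraint bars QR out of the complement clause of a noun.
So *every book* cannot raise high enough to outscope *one diplomat*; only the surface ordering *one diplomat* > *every book* is available.
(Only the surface reading survives: one fixed diplomat with respect to all the relevant books.)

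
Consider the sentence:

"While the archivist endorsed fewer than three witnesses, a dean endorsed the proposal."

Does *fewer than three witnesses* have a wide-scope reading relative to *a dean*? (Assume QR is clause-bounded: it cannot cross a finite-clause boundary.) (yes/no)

No

*fewer than three witnesses* is embedded in the adjunct clause *while the archivist endorsed fewer than three witnesses*.
Adjuncts are opaque for quantifier raising; a quantifier in an adjunct stays inside it.
*fewer than three witnesses* > *a dean* would require crossing that boundary, which is illicit.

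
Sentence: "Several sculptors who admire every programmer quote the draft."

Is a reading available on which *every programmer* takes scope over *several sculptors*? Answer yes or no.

The DP *every programmer* is contained in the relative clause *who admire every programmer*.
Relative clauses are scope islands: a quantifier cannot QR out of a relative clause to take scope in the matrix clause.
Hence only narrow scope for *every programmer* (under *several sculptors*) survives.

No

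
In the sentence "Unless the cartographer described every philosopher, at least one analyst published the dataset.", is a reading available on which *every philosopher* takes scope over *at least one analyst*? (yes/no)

Structurally, *every philosopher* is inside the adjunct clause *unless the cartographer described every philosopher*.
The adjunct-island constraint bars QR out of an adverbial clause.
There is no licit LF on which *every philosopher* c-commands *at least one analyst*.

No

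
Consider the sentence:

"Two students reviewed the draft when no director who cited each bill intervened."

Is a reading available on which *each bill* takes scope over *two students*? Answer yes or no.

No

*each bill* occurs within the relative clause *who cited each bill*, which is itself inside the adjunct *when no director who cited each bill intervened*.
Both the relative clause and the enclosing adjunct are scope islands; QR cannot cross either.
There is no licit LF on which *each bill* c-commands *two students*.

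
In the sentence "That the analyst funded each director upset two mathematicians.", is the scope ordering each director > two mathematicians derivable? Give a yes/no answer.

No

Structurally, *each director* is inside the sentential subject *that the analyst funded each director*.
The Sentential Subject Constraint rules out raising the quantifier out of the that-clause subject.
*each director* > *two mathematicians* would require crossing that boundary, which is illicit.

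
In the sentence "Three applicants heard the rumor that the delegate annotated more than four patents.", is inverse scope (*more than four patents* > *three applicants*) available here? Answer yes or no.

No

*more than four patents* sits inside the complex NP *the rumor that the delegate annotated more than four patents*.
The complex NP is opaque for QR — the quantifier is frozen inside the noun's complement.
*more than four patents* is confined to the island and cannot take scope over *three applicants*.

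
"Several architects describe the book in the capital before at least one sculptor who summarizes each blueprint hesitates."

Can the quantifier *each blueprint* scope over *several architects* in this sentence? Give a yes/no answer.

No

Structurally, *each blueprint* is inside the relative clause *who summarizes each blueprint*, which is itself inside the adjunct *before at least one sculptor who summarizes each blueprint hesitates*.
Both the relative clause and the enclosing adjunct are scope islands; QR cannot cross either.
So *each blueprint* cannot raise to a position above *several architects*.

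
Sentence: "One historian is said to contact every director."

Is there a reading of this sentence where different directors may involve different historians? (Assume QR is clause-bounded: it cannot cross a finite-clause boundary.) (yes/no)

Yes

The described interpretation is the *every director* > *one historian* scoping.
The matrix predicate is a raising verb, whose infinitival complement is not a scope island — *every director* can QR into the matrix clause.
Nothing blocks QR of the lower DP to a position above the higher one, so inverse scope is available.
Both orderings are possible: *one historian* > *every director* and *every director* > *one historian*.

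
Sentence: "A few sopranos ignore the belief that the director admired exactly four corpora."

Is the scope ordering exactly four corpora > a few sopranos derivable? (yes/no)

No

The DP *exactly four corpora* is contained in the complex NP *the belief that the director admired exactly four corpora*.
The Complex NP Constraint bars QR out of the complement clause of a noun.
*exactly four corpora* is confined to the island and cannot take scope over *a few sopranos*.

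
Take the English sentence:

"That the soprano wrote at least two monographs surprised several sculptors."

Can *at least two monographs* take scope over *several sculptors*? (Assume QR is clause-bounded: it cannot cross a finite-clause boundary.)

No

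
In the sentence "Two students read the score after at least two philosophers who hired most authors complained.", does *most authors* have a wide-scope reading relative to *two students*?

No

*most authors* occurs within the relative clause *who hired most authors*, which is itself inside the adjunct *after at least two philosophers who hired most authors complained*.
Even if one barrier were somehow void, the other would still block QR.
So *most authors* cannot raise to a position above *two students*.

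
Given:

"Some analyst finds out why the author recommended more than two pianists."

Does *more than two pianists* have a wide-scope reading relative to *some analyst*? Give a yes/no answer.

No

Structurally, *more than two pianists* is inside the embedded question *why the author recommended more than two pianists*.
Embedded wh-clauses are opaque for QR, so the quantifier stays inside the question.
The inverse ordering *more than two pianists* > *some analyst* is therefore underivable.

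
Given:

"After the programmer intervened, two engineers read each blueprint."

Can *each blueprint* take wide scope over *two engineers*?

Yes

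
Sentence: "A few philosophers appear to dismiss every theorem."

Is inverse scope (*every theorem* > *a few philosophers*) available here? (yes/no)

The matrix predicate is a raising verb, whose infinitival complement is not a scope island — *every theorem* can QR into the matrix clause.
Since no island is crossed, the inverse ordering is licensed alongside surface scope.
The sentence is scopally ambiguous between *a few philosophers* > *every theorem* and *every theorem* > *a few philosophers*.

Yes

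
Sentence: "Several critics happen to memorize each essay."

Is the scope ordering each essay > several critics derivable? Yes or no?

Infinitival complements of raising predicates do not block QR; *each essay* and *several critics* are effectively clausemates.
Nothing blocks QR of the lower DP to a position above the higher one, so inverse scope is available.
The sentence is scopally ambiguous between *several critics* > *each essay* and *each essay* > *several critics*.

Yes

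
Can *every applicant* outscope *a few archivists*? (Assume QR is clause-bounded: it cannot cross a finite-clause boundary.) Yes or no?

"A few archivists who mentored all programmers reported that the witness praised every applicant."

*every applicant* is embedded in the finite complement clause *that the witness praised every applicant*.
QR is clause-bounded, so the finite complement is a scope island for the embedded quantifier.
*every applicant* is confined to the island and cannot take scope over *a few archivists*.

No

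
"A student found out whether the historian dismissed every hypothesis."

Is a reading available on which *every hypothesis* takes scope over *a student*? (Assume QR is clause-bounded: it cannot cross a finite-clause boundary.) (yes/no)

The target quantifier *every hypothesis* is part of the embedded question *whether the historian dismissed every hypothesis*.
The wh-island constraint blocks QR out of an embedded interrogative.
The inverse ordering *every hypothesis* > *a student* is therefore underivable.
(Only the surface reading survives: one fixed student with respect to all the relevant hypotheses.)

No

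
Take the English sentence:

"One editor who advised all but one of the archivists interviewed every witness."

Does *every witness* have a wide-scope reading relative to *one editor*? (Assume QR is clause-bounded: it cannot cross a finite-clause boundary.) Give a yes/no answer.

*every witness* is a matrix argument; only *one editor* is modified by the relative clause *who advised all but one of the archivists*, so the RC island is irrelevant to the target quantifier.
QR within a single clause is free, so the lower quantifier may take scope over the higher one.

Yes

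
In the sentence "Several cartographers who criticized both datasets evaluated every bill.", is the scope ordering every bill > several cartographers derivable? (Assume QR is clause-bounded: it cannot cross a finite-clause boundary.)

*every bill* sits in the matrix clause, not in the relative clause on *several cartographers*.
QR within a single clause is free, so the lower quantifier may take scope over the higher one.
Both orderings are possible: *several cartographers* > *every bill* and *every bill* > *several cartographers*.

Yes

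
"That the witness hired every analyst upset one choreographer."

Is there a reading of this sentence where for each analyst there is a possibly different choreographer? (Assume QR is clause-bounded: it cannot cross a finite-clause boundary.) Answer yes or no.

No

The described interpretation is the *every analyst* > *one choreographer* scoping.
Structurally, *every analyst* is inside the sentential subject *that the witness hired every analyst*.
Sentential subjects are islands: a quantifier inside the subject clause cannot raise over the matrix predicate.
So *every analyst* cannot raise to a position above *one choreographer*.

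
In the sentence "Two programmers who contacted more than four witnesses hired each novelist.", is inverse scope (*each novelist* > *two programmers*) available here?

Yes

Although the sentence contains a relative clause (*who contacted more than four witnesses*), *each novelist* is outside it, in the matrix VP.
Ordinary QR to a clause-peripheral position gives the wide-scope LF for the lower DP.
Both orderings are possible: *two programmers* > *each novelist* and *each novelist* > *two programmers*.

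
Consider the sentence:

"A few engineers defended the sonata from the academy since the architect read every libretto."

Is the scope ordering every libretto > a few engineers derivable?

No

The DP *every libretto* is contained in the adjunct clause *since the architect read every libretto*.
Adjuncts are opaque for quantifier raising; a quantifier in an adjunct stays inside it.
There is no licit LF on which *every libretto* c-commands *a few engineers*.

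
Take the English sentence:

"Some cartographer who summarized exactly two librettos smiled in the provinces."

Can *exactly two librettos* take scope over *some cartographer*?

No

The target quantifier *exactly two librettos* is part of the relative clause *who summarized exactly two librettos*.
A relative clause is a scope island — quantifier raising cannot cross its boundary.
The inverse ordering *exactly two librettos* > *some cartographer* is therefore underivable.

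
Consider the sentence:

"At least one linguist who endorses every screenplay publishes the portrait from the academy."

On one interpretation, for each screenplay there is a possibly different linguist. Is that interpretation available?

No

The paraphrase describes the scope ordering *every screenplay* > *at least one linguist*.
*every screenplay* is embedded in the relative clause *who endorses every screenplay*.
A relative clause is a scope island — quantifier raising cannot cross its boundary.
Hence only narrow scope for *every screenplay* (under *at least one linguist*) survives.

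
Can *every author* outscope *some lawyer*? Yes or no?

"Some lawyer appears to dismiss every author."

The matrix predicate is a raising verb, whose infinitival complement is not a scope island — *every author* can QR into the matrix clause.
With no island boundary between them, the object can take inverse scope over the subject via ordinary QR within the clause.

Yes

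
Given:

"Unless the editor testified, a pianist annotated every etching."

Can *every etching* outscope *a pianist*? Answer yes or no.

*every etching* is a matrix argument; the adjunct is an island but the target quantifier is outside it.
QR within a single clause is free, so the lower quantifier may take scope over the higher one.

Yes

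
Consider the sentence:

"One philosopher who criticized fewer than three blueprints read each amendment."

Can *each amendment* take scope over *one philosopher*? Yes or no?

Yes

*each amendment* is a matrix argument; only *one philosopher* is modified by the relative clause *who criticized fewer than three blueprints*, so the RC island is irrelevant to the target quantifier.
QR within a single clause is free, so the lower quantifier may take scope over the higher one.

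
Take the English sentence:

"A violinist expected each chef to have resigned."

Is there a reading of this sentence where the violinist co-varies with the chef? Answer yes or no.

Yes

That reading corresponds to *each chef* > *a violinist*.
ECM infinitives lack a CP barrier, so *each chef* can QR over the matrix subject *a violinist*.
QR within a single clause is free, so the lower quantifier may take scope over the higher one.
Both orderings are possible: *a violinist* > *each chef* and *each chef* > *a violinist*.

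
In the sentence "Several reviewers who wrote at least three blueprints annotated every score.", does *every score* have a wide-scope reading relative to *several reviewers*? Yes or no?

Although the sentence contains a relative clause (*who wrote at least three blueprints*), *every score* is outside it, in the matrix VP.
Since no island is crossed, the inverse ordering is licensed alongside surface scope.

Yes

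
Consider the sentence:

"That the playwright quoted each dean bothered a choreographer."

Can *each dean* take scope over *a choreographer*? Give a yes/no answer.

No

*each dean* occurs within the sentential subject *that the playwright quoted each dean*.
The subject-island constraint blocks QR out of a clausal subject.
*each dean* is confined to the island and cannot take scope over *a choreographer*.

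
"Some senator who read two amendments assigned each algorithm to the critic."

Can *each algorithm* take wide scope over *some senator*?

*each algorithm* sits in the matrix clause, not in the relative clause on *some senator*.
Clause-internal QR can adjoin the lower DP above the subject, yielding the inverse reading.
So *each algorithm* > *some senator* is among the available readings.

Yes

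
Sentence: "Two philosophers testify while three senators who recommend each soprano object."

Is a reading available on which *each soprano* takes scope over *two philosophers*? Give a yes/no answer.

No

*each soprano* occurs within the relative clause *who recommend each soprano*, which is itself inside the adjunct *while three senators who recommend each soprano object*.
Nested islands: the RC island is itself inside an adjunct island, so wide scope is doubly excluded.
*each soprano* > *two philosophers* would require crossing that boundary, which is illicit.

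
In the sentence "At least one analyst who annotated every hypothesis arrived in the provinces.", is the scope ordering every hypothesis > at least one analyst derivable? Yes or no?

*every hypothesis* is embedded in the relative clause *who annotated every hypothesis*.
Quantifiers inside a relative clause are trapped there; the RC boundary blocks QR.
So the wide-scope reading for *every hypothesis* is blocked.

No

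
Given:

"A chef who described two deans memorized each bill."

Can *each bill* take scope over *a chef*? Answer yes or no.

Yes

*each bill* is a matrix argument; only *a chef* is modified by the relative clause *who described two deans*, so the RC island is irrelevant to the target quantifier.
Nothing blocks QR of the lower DP to a position above the higher one, so inverse scope is available.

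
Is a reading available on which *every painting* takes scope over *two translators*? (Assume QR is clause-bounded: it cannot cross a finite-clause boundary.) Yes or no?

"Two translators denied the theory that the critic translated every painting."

*every painting* is embedded in the complex NP *the theory that the critic translated every painting*.
A that-clause complement to a noun is an island; QR cannot cross the NP boundary.
There is no licit LF on which *every painting* c-commands *two translators*.

No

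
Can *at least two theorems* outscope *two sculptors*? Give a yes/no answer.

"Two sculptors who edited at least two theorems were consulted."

No

Structurally, *at least two theorems* is inside the relative clause *who edited at least two theorems*.
Relative clauses block scope extraction: QR cannot target a position outside the modified NP.
*at least two theorems* is confined to the island and cannot take scope over *two sculptors*.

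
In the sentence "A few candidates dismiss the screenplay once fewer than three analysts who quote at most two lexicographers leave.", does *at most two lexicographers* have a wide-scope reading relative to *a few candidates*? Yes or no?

Structurally, *at most two lexicographers* is inside the relative clause *who quote at most two lexicographers*, which is itself inside the adjunct *once fewer than three analysts who quote at most two lexicographers leave*.
Even if one barrier were somehow void, the other would still block QR.
So *at most two lexicographers* cannot raise high enough to outscope *a few candidates*; only the surface ordering *a few candidates* > *at most two lexicographers* is available.

No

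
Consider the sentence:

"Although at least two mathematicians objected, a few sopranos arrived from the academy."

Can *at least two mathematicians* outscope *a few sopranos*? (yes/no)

Structurally, *at least two mathematicians* is inside the adjunct clause *although at least two mathematicians objected*.
Since the clause is an adjunct (not a complement), the Adjunct Condition blocks QR across its edge.
So *at least two mathematicians* cannot raise to a position above *a few sopranos*.

No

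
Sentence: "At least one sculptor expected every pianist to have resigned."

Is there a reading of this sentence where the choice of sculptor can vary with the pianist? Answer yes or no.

The paraphrase describes the scope ordering *every pianist* > *at least one sculptor*.
The ECM infinitive is scope-transparent — *every pianist* is free to raise above *at least one sculptor*.
Since no island is crossed, the inverse ordering is licensed alongside surface scope.
The sentence is scopally ambiguous between *at least one sculptor* > *every pianist* and *every pianist* > *at least one sculptor*.

Yes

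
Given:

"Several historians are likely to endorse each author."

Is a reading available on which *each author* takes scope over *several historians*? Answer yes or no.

Yes

*each author* is inside a raising infinitive, which is transparent to QR (no CP barrier), so it behaves as a matrix argument.
No island intervenes, so both surface and inverse scope are derivable.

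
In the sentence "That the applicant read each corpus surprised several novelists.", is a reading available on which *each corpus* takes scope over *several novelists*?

No

*each corpus* occurs within the sentential subject *that the applicant read each corpus*.
Sentential subjects are islands: a quantifier inside the subject clause cannot raise over the matrix predicate.
So *each corpus* cannot raise to a position above *several novelists*.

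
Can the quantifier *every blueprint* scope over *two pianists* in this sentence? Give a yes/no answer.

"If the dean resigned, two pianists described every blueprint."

Yes

The adjunct island is irrelevant here — *every blueprint* and *two pianists* are both in the matrix clause.
QR within a single clause is free, so the lower quantifier may take scope over the higher one.
The sentence is scopally ambiguous between *two pianists* > *every blueprint* and *every blueprint* > *two pianists*.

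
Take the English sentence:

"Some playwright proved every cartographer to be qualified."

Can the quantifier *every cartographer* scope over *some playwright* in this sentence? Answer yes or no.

Yes

ECM infinitives lack a CP barrier, so *every cartographer* can QR over the matrix subject *some playwright*.
Nothing blocks QR of the lower DP to a position above the higher one, so inverse scope is available.
So *every cartographer* > *some playwright* is among the available readings.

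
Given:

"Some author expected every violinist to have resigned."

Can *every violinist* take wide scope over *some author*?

*every violinist* is an ECM subject; ECM complements are not islands, and the embedded quantifier may take matrix scope.
Since no island is crossed, the inverse ordering is licensed alongside surface scope.
Both orderings are possible: *some author* > *every violinist* and *every violinist* > *some author*.

Yes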